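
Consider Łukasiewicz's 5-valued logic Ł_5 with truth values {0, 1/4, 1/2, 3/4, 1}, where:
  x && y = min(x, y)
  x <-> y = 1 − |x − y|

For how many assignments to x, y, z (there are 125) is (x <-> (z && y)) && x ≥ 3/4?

value 1: 1 assignment (counts)
value 3/4: 12 assignments (counts)
value 1/2: 37 assignments
value 1/4: 41 assignments
value 0: 34 assignments
So 13 of the 125 assignments meet the threshold.

13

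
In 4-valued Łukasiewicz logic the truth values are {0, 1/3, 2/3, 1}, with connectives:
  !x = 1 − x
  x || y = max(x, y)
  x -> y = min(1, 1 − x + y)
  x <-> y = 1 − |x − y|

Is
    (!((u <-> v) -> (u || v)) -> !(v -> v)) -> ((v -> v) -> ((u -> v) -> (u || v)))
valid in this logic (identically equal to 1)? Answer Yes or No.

No

Counterexample: take u = 0, v = 1/3.
u <-> v = 0 <-> 1/3 = 2/3
u || v = 0 || 1/3 = 1/3
(u <-> v) -> (u || v) = 2/3 -> 1/3 = 2/3
!((u <-> v) -> (u || v)) = !2/3 = 1/3
v -> v = 1/3 -> 1/3 = 1
!(v -> v) = !1 = 0
!((u <-> v) -> (u || v)) -> !(v -> v) = 1/3 -> 0 = 2/3
v -> v = 1/3 -> 1/3 = 1
u -> v = 0 -> 1/3 = 1
u || v = 0 || 1/3 = 1/3
(u -> v) -> (u || v) = 1 -> 1/3 = 1/3
(v -> v) -> ((u -> v) -> (u || v)) = 1 -> 1/3 = 1/3
(!((u <-> v) -> (u || v)) -> !(v -> v)) -> ((v -> v) -> ((u -> v) -> (u || v))) = 2/3 -> 1/3 = 2/3
This gives 2/3 ≠ 1.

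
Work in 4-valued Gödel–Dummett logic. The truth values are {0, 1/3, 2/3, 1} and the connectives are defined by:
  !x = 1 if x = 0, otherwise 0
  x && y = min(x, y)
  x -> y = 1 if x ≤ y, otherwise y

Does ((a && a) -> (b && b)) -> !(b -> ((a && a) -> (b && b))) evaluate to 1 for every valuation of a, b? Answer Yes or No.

No

Counterexample: take a = 0, b = 0.
a && a = 0 && 0 = 0
b && b = 0 && 0 = 0
(a && a) -> (b && b) = 0 -> 0 = 1
b -> ((a && a) -> (b && b)) = 0 -> 1 = 1
!(b -> ((a && a) -> (b && b))) = !1 = 0
((a && a) -> (b && b)) -> !(b -> ((a && a) -> (b && b))) = 1 -> 0 = 0
This gives 0 ≠ 1.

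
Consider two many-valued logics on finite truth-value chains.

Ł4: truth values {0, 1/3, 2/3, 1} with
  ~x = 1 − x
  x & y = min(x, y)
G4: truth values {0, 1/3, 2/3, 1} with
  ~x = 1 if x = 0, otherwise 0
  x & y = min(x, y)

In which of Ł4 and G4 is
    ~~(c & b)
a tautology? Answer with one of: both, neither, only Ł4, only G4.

In Ł4: at b = 0, c = 0 the value is 0 — not a tautology.
In G4: at b = 0, c = 0 the value is 0 — not a tautology.

neither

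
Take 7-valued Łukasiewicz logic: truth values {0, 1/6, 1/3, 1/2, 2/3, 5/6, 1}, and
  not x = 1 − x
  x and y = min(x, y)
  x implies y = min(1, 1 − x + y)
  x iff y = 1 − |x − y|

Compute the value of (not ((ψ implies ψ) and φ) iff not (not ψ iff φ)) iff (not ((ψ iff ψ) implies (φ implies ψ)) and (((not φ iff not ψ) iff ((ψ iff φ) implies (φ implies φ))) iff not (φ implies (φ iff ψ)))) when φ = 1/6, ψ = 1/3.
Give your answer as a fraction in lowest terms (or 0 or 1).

1/3

ψ implies ψ = 1/3 implies 1/3 = 1
(ψ implies ψ) and φ = 1 and 1/6 = 1/6
not ((ψ implies ψ) and φ) = not 1/6 = 5/6
not ψ = not 1/3 = 2/3
not ψ iff φ = 2/3 iff 1/6 = 1/2
not (not ψ iff φ) = not 1/2 = 1/2
not ((ψ implies ψ) and φ) iff not (not ψ iff φ) = 5/6 iff 1/2 = 2/3
ψ iff ψ = 1/3 iff 1/3 = 1
φ implies ψ = 1/6 implies 1/3 = 1
(ψ iff ψ) implies (φ implies ψ) = 1 implies 1 = 1
not ((ψ iff ψ) implies (φ implies ψ)) = not 1 = 0
not φ = not 1/6 = 5/6
not ψ = not 1/3 = 2/3
not φ iff not ψ = 5/6 iff 2/3 = 5/6
ψ iff φ = 1/3 iff 1/6 = 5/6
φ implies φ = 1/6 implies 1/6 = 1
(ψ iff φ) implies (φ implies φ) = 5/6 implies 1 = 1
(not φ iff not ψ) iff ((ψ iff φ) implies (φ implies φ)) = 5/6 iff 1 = 5/6
φ iff ψ = 1/6 iff 1/3 = 5/6
φ implies (φ iff ψ) = 1/6 implies 5/6 = 1
not (φ implies (φ iff ψ)) = not 1 = 0
((not φ iff not ψ) iff ((ψ iff φ) implies (φ implies φ))) iff not (φ implies (φ iff ψ)) = 5/6 iff 0 = 1/6
not ((ψ iff ψ) implies (φ implies ψ)) and (((not φ iff not ψ) iff ((ψ iff φ) implies (φ implies φ))) iff not (φ implies (φ iff ψ))) = 0 and 1/6 = 0
(not ((ψ implies ψ) and φ) iff not (not ψ iff φ)) iff (not ((ψ iff ψ) implies (φ implies ψ)) and (((not φ iff not ψ) iff ((ψ iff φ) implies (φ implies φ))) iff not (φ implies (φ iff ψ)))) = 2/3 iff 0 = 1/3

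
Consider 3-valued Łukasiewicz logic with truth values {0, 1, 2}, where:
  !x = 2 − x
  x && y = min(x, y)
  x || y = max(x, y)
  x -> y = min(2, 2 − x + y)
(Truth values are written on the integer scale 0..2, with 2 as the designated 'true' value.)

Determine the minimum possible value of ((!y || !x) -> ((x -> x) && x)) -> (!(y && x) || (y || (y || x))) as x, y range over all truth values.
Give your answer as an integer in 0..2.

1

Take x = 1, y = 1:
!y = !1 = 1
!x = !1 = 1
!y || !x = 1 || 1 = 1
x -> x = 1 -> 1 = 2
(x -> x) && x = 2 && 1 = 1
(!y || !x) -> ((x -> x) && x) = 1 -> 1 = 2
y && x = 1 && 1 = 1
!(y && x) = !1 = 1
y || x = 1 || 1 = 1
y || (y || x) = 1 || 1 = 1
!(y && x) || (y || (y || x)) = 1 || 1 = 1
((!y || !x) -> ((x -> x) && x)) -> (!(y && x) || (y || (y || x))) = 2 -> 1 = 1
No assignment yields a value below 1, so this is the minimum.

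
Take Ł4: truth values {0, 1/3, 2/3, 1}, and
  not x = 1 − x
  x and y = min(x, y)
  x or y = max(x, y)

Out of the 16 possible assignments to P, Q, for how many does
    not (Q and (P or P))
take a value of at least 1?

7

P = 0, Q = 0 ↦ 1  ≥
P = 0, Q = 1/3 ↦ 1  ≥
P = 0, Q = 2/3 ↦ 1  ≥
P = 0, Q = 1 ↦ 1  ≥
P = 1/3, Q = 0 ↦ 1  ≥
P = 1/3, Q = 1/3 ↦ 2/3  <
P = 1/3, Q = 2/3 ↦ 2/3  <
P = 1/3, Q = 1 ↦ 2/3  <
P = 2/3, Q = 0 ↦ 1  ≥
P = 2/3, Q = 1/3 ↦ 2/3  <
P = 2/3, Q = 2/3 ↦ 1/3  <
P = 2/3, Q = 1 ↦ 1/3  <
P = 1, Q = 0 ↦ 1  ≥
P = 1, Q = 1/3 ↦ 2/3  <
P = 1, Q = 2/3 ↦ 1/3  <
P = 1, Q = 1 ↦ 0  <
So 7 of the 16 assignments meet the threshold.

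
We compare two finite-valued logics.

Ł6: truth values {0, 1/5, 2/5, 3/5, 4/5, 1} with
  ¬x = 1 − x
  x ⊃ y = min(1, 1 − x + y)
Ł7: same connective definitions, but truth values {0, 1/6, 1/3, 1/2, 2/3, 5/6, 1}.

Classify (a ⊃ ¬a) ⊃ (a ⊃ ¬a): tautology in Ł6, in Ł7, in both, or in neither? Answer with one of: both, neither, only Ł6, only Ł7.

both

In Ł6: every assignment gives 1 — tautology.
In Ł7: every assignment gives 1 — tautology.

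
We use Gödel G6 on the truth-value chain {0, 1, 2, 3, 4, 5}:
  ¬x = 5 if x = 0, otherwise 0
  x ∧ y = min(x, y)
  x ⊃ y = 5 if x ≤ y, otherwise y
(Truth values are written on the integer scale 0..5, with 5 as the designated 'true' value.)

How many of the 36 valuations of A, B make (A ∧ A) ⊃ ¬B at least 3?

11

value 5: 11 assignments (counts)
value 0: 25 assignments
So 11 of the 36 assignments meet the threshold.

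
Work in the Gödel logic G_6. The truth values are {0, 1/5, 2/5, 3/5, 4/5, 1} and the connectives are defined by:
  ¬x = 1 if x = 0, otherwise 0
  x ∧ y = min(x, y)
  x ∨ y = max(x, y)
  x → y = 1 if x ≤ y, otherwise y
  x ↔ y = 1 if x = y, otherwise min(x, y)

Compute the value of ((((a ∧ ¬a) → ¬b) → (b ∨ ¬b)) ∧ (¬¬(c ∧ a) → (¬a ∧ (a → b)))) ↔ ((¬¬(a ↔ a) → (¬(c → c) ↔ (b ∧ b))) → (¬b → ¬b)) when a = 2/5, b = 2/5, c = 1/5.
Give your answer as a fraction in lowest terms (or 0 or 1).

¬a = ¬2/5 = 0
a ∧ ¬a = 2/5 ∧ 0 = 0
¬b = ¬2/5 = 0
(a ∧ ¬a) → ¬b = 0 → 0 = 1
¬b = ¬2/5 = 0
b ∨ ¬b = 2/5 ∨ 0 = 2/5
((a ∧ ¬a) → ¬b) → (b ∨ ¬b) = 1 → 2/5 = 2/5
c ∧ a = 1/5 ∧ 2/5 = 1/5
¬(c ∧ a) = ¬1/5 = 0
¬¬(c ∧ a) = ¬0 = 1
¬a = ¬2/5 = 0
a → b = 2/5 → 2/5 = 1
¬a ∧ (a → b) = 0 ∧ 1 = 0
¬¬(c ∧ a) → (¬a ∧ (a → b)) = 1 → 0 = 0
(((a ∧ ¬a) → ¬b) → (b ∨ ¬b)) ∧ (¬¬(c ∧ a) → (¬a ∧ (a → b))) = 2/5 ∧ 0 = 0
a ↔ a = 2/5 ↔ 2/5 = 1
¬(a ↔ a) = ¬1 = 0
¬¬(a ↔ a) = ¬0 = 1
c → c = 1/5 → 1/5 = 1
¬(c → c) = ¬1 = 0
b ∧ b = 2/5 ∧ 2/5 = 2/5
¬(c → c) ↔ (b ∧ b) = 0 ↔ 2/5 = 0
¬¬(a ↔ a) → (¬(c → c) ↔ (b ∧ b)) = 1 → 0 = 0
¬b = ¬2/5 = 0
¬b = ¬2/5 = 0
¬b → ¬b = 0 → 0 = 1
(¬¬(a ↔ a) → (¬(c → c) ↔ (b ∧ b))) → (¬b → ¬b) = 0 → 1 = 1
((((a ∧ ¬a) → ¬b) → (b ∨ ¬b)) ∧ (¬¬(c ∧ a) → (¬a ∧ (a → b)))) ↔ ((¬¬(a ↔ a) → (¬(c → c) ↔ (b ∧ b))) → (¬b → ¬b)) = 0 ↔ 1 = 0

0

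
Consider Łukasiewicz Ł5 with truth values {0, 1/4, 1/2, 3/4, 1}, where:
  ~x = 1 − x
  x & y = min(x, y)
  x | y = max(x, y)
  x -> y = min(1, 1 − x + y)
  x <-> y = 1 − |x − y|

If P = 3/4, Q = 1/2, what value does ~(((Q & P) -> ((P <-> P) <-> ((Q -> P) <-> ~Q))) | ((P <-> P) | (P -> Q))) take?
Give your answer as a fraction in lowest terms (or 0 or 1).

Q & P = 1/2 & 3/4 = 1/2
P <-> P = 3/4 <-> 3/4 = 1
Q -> P = 1/2 -> 3/4 = 1
~Q = ~1/2 = 1/2
(Q -> P) <-> ~Q = 1 <-> 1/2 = 1/2
(P <-> P) <-> ((Q -> P) <-> ~Q) = 1 <-> 1/2 = 1/2
(Q & P) -> ((P <-> P) <-> ((Q -> P) <-> ~Q)) = 1/2 -> 1/2 = 1
P <-> P = 3/4 <-> 3/4 = 1
P -> Q = 3/4 -> 1/2 = 3/4
(P <-> P) | (P -> Q) = 1 | 3/4 = 1
((Q & P) -> ((P <-> P) <-> ((Q -> P) <-> ~Q))) | ((P <-> P) | (P -> Q)) = 1 | 1 = 1
~(((Q & P) -> ((P <-> P) <-> ((Q -> P) <-> ~Q))) | ((P <-> P) | (P -> Q))) = ~1 = 0

0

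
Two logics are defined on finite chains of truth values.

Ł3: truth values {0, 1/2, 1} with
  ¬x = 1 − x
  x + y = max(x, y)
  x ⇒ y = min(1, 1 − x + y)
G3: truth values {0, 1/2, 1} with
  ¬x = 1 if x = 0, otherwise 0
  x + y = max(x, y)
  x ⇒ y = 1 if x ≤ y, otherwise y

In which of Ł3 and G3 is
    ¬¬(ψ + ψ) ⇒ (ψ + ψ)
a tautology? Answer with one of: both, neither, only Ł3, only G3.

In Ł3: every assignment gives 1 — tautology.
In G3: at ψ = 1/2 the value is 1/2 — not a tautology.

only Ł3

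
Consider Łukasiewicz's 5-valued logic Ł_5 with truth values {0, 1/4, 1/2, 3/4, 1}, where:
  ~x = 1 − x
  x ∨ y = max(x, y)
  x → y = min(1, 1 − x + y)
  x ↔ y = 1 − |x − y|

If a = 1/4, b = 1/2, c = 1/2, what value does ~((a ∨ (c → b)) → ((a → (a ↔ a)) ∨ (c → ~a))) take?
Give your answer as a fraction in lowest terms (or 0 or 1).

c → b = 1/2 → 1/2 = 1
a ∨ (c → b) = 1/4 ∨ 1 = 1
a ↔ a = 1/4 ↔ 1/4 = 1
a → (a ↔ a) = 1/4 → 1 = 1
~a = ~1/4 = 3/4
c → ~a = 1/2 → 3/4 = 1
(a → (a ↔ a)) ∨ (c → ~a) = 1 ∨ 1 = 1
(a ∨ (c → b)) → ((a → (a ↔ a)) ∨ (c → ~a)) = 1 → 1 = 1
~((a ∨ (c → b)) → ((a → (a ↔ a)) ∨ (c → ~a))) = ~1 = 0

0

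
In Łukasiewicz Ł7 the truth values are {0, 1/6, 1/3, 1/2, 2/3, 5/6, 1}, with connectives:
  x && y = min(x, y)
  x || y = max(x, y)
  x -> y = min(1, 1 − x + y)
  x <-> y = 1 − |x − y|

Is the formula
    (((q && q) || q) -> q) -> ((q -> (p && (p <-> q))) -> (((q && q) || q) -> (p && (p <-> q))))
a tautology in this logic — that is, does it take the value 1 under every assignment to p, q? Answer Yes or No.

At p = 5/6, q = 1/6, for instance:
q && q = 1/6 && 1/6 = 1/6
(q && q) || q = 1/6 || 1/6 = 1/6
((q && q) || q) -> q = 1/6 -> 1/6 = 1
p <-> q = 5/6 <-> 1/6 = 1/3
p && (p <-> q) = 5/6 && 1/3 = 1/3
q -> (p && (p <-> q)) = 1/6 -> 1/3 = 1
((q && q) || q) -> (p && (p <-> q)) = 1/6 -> 1/3 = 1
(q -> (p && (p <-> q))) -> (((q && q) || q) -> (p && (p <-> q))) = 1 -> 1 = 1
(((q && q) || q) -> q) -> ((q -> (p && (p <-> q))) -> (((q && q) || q) -> (p && (p <-> q)))) = 1 -> 1 = 1
and checking the remaining 48 assignments likewise gives ≥ 1 in every case.

Yes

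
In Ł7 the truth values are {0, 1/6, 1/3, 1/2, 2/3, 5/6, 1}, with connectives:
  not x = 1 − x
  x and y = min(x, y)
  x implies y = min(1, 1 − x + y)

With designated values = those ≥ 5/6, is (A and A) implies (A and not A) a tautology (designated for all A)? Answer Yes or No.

Counterexample: take A = 2/3.
A and A = 2/3 and 2/3 = 2/3
not A = not 2/3 = 1/3
A and not A = 2/3 and 1/3 = 1/3
(A and A) implies (A and not A) = 2/3 implies 1/3 = 2/3
This gives 2/3, which is below 5/6.

No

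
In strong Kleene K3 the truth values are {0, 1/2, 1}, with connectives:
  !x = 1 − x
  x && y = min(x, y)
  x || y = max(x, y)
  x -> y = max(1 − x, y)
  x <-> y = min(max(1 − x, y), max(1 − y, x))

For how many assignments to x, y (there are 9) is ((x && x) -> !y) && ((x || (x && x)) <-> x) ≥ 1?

x = 0, y = 0 ↦ 1  ≥
x = 0, y = 1/2 ↦ 1  ≥
x = 0, y = 1 ↦ 1  ≥
x = 1/2, y = 0 ↦ 1/2  <
x = 1/2, y = 1/2 ↦ 1/2  <
x = 1/2, y = 1 ↦ 1/2  <
x = 1, y = 0 ↦ 1  ≥
x = 1, y = 1/2 ↦ 1/2  <
x = 1, y = 1 ↦ 0  <
So 4 of the 9 assignments meet the threshold.

4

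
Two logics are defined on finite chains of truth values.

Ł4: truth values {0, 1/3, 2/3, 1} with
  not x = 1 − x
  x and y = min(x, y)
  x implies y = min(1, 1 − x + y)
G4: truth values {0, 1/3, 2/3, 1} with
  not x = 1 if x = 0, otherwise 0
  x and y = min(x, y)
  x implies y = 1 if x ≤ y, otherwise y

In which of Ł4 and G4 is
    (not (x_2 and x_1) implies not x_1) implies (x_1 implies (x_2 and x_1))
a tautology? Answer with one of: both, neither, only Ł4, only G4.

only Ł4

In Ł4: every assignment gives 1 — tautology.
In G4: at x_1 = 2/3, x_2 = 1/3 the value is 1/3 — not a tautology.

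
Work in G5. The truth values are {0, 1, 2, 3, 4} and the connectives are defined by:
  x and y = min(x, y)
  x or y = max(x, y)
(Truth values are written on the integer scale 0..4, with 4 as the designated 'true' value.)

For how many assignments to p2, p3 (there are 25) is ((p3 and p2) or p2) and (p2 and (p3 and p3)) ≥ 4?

value 4: 1 assignment (counts)
value 3: 3 assignments
value 2: 5 assignments
value 1: 7 assignments
value 0: 9 assignments
So 1 of the 25 assignments meets the threshold.

1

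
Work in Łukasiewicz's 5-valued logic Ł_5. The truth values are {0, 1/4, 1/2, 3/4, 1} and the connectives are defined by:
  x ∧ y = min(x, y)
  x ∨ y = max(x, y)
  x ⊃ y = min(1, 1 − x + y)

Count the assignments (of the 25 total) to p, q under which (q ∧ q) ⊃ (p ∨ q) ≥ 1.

25

value 1: 25 assignments (counts)
So 25 of the 25 assignments meet the threshold.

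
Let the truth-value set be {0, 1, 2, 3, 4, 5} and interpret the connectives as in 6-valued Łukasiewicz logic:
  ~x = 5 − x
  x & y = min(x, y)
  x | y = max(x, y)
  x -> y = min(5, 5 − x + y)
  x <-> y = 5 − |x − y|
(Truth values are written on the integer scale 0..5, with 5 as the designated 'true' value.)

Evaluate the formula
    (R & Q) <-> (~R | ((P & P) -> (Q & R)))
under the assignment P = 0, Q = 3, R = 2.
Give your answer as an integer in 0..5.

2

R & Q = 2 & 3 = 2
~R = ~2 = 3
P & P = 0 & 0 = 0
Q & R = 3 & 2 = 2
(P & P) -> (Q & R) = 0 -> 2 = 5
~R | ((P & P) -> (Q & R)) = 3 | 5 = 5
(R & Q) <-> (~R | ((P & P) -> (Q & R))) = 2 <-> 5 = 2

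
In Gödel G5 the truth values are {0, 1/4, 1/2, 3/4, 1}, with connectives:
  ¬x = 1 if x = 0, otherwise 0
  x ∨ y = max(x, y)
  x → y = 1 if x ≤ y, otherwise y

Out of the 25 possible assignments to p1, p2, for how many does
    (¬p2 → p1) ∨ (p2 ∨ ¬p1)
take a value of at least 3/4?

23

value 1: 22 assignments (counts)
value 3/4: 1 assignment (counts)
value 1/2: 1 assignment
value 1/4: 1 assignment
So 23 of the 25 assignments meet the threshold.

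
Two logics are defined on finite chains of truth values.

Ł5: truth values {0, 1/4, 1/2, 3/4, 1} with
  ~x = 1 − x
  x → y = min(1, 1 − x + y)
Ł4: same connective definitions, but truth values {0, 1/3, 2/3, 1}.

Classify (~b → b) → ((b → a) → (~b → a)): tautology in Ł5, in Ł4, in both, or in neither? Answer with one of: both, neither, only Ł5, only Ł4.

In Ł5: every assignment gives 1 — tautology.
In Ł4: every assignment gives 1 — tautology.

both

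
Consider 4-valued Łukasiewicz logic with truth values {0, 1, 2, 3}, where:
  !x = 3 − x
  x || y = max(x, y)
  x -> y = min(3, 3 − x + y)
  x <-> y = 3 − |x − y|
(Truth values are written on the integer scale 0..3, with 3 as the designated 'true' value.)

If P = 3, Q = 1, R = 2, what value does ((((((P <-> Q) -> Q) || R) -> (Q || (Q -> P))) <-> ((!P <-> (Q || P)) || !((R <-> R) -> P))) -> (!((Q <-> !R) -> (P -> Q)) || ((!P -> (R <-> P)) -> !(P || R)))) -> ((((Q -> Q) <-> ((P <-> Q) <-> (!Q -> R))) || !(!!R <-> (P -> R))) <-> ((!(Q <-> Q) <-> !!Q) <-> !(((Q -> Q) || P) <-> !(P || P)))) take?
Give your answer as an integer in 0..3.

P <-> Q = 3 <-> 1 = 1
(P <-> Q) -> Q = 1 -> 1 = 3
((P <-> Q) -> Q) || R = 3 || 2 = 3
Q -> P = 1 -> 3 = 3
Q || (Q -> P) = 1 || 3 = 3
(((P <-> Q) -> Q) || R) -> (Q || (Q -> P)) = 3 -> 3 = 3
!P = !3 = 0
Q || P = 1 || 3 = 3
!P <-> (Q || P) = 0 <-> 3 = 0
R <-> R = 2 <-> 2 = 3
(R <-> R) -> P = 3 -> 3 = 3
!((R <-> R) -> P) = !3 = 0
(!P <-> (Q || P)) || !((R <-> R) -> P) = 0 || 0 = 0
((((P <-> Q) -> Q) || R) -> (Q || (Q -> P))) <-> ((!P <-> (Q || P)) || !((R <-> R) -> P)) = 3 <-> 0 = 0
!R = !2 = 1
Q <-> !R = 1 <-> 1 = 3
P -> Q = 3 -> 1 = 1
(Q <-> !R) -> (P -> Q) = 3 -> 1 = 1
!((Q <-> !R) -> (P -> Q)) = !1 = 2
!P = !3 = 0
R <-> P = 2 <-> 3 = 2
!P -> (R <-> P) = 0 -> 2 = 3
P || R = 3 || 2 = 3
!(P || R) = !3 = 0
(!P -> (R <-> P)) -> !(P || R) = 3 -> 0 = 0
!((Q <-> !R) -> (P -> Q)) || ((!P -> (R <-> P)) -> !(P || R)) = 2 || 0 = 2
(((((P <-> Q) -> Q) || R) -> (Q || (Q -> P))) <-> ((!P <-> (Q || P)) || !((R <-> R) -> P))) -> (!((Q <-> !R) -> (P -> Q)) || ((!P -> (R <-> P)) -> !(P || R))) = 0 -> 2 = 3
Q -> Q = 1 -> 1 = 3
P <-> Q = 3 <-> 1 = 1
!Q = !1 = 2
!Q -> R = 2 -> 2 = 3
(P <-> Q) <-> (!Q -> R) = 1 <-> 3 = 1
(Q -> Q) <-> ((P <-> Q) <-> (!Q -> R)) = 3 <-> 1 = 1
!R = !2 = 1
!!R = !1 = 2
P -> R = 3 -> 2 = 2
!!R <-> (P -> R) = 2 <-> 2 = 3
!(!!R <-> (P -> R)) = !3 = 0
((Q -> Q) <-> ((P <-> Q) <-> (!Q -> R))) || !(!!R <-> (P -> R)) = 1 || 0 = 1
Q <-> Q = 1 <-> 1 = 3
!(Q <-> Q) = !3 = 0
!Q = !1 = 2
!!Q = !2 = 1
!(Q <-> Q) <-> !!Q = 0 <-> 1 = 2
Q -> Q = 1 -> 1 = 3
(Q -> Q) || P = 3 || 3 = 3
P || P = 3 || 3 = 3
!(P || P) = !3 = 0
((Q -> Q) || P) <-> !(P || P) = 3 <-> 0 = 0
!(((Q -> Q) || P) <-> !(P || P)) = !0 = 3
(!(Q <-> Q) <-> !!Q) <-> !(((Q -> Q) || P) <-> !(P || P)) = 2 <-> 3 = 2
(((Q -> Q) <-> ((P <-> Q) <-> (!Q -> R))) || !(!!R <-> (P -> R))) <-> ((!(Q <-> Q) <-> !!Q) <-> !(((Q -> Q) || P) <-> !(P || P))) = 1 <-> 2 = 2
((((((P <-> Q) -> Q) || R) -> (Q || (Q -> P))) <-> ((!P <-> (Q || P)) || !((R <-> R) -> P))) -> (!((Q <-> !R) -> (P -> Q)) || ((!P -> (R <-> P)) -> !(P || R)))) -> ((((Q -> Q) <-> ((P <-> Q) <-> (!Q -> R))) || !(!!R <-> (P -> R))) <-> ((!(Q <-> Q) <-> !!Q) <-> !(((Q -> Q) || P) <-> !(P || P)))) = 3 -> 2 = 2

2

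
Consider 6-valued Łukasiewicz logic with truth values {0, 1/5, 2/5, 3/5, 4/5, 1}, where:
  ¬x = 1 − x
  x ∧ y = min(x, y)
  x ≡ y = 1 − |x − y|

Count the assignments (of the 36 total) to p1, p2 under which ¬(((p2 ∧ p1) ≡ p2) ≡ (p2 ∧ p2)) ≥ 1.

value 1: 7 assignments (counts)
value 4/5: 6 assignments
value 3/5: 7 assignments
value 2/5: 6 assignments
value 1/5: 7 assignments
value 0: 3 assignments
So 7 of the 36 assignments meet the threshold.

7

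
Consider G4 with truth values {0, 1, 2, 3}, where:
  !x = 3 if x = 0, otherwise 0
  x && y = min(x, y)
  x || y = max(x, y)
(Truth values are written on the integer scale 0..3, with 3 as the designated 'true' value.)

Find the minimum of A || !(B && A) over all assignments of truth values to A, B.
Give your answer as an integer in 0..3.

Take A = 1, B = 1:
B && A = 1 && 1 = 1
!(B && A) = !1 = 0
A || !(B && A) = 1 || 0 = 1
No assignment yields a value below 1, so this is the minimum.

1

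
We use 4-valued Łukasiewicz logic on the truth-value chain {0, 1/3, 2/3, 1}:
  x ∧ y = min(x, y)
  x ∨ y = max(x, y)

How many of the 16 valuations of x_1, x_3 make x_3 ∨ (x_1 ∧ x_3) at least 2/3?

x_1 = 0, x_3 = 0 ↦ 0  <
x_1 = 0, x_3 = 1/3 ↦ 1/3  <
x_1 = 0, x_3 = 2/3 ↦ 2/3  ≥
x_1 = 0, x_3 = 1 ↦ 1  ≥
x_1 = 1/3, x_3 = 0 ↦ 0  <
x_1 = 1/3, x_3 = 1/3 ↦ 1/3  <
x_1 = 1/3, x_3 = 2/3 ↦ 2/3  ≥
x_1 = 1/3, x_3 = 1 ↦ 1  ≥
x_1 = 2/3, x_3 = 0 ↦ 0  <
x_1 = 2/3, x_3 = 1/3 ↦ 1/3  <
x_1 = 2/3, x_3 = 2/3 ↦ 2/3  ≥
x_1 = 2/3, x_3 = 1 ↦ 1  ≥
x_1 = 1, x_3 = 0 ↦ 0  <
x_1 = 1, x_3 = 1/3 ↦ 1/3  <
x_1 = 1, x_3 = 2/3 ↦ 2/3  ≥
x_1 = 1, x_3 = 1 ↦ 1  ≥
So 8 of the 16 assignments meet the threshold.

8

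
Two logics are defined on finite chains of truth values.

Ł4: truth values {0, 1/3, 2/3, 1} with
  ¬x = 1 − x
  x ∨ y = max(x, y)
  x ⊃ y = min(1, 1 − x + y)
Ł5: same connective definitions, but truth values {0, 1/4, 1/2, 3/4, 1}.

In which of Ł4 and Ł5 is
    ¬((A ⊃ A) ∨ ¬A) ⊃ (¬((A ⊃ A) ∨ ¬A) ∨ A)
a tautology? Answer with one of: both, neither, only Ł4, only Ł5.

both

In Ł4: every assignment gives 1 — tautology.
In Ł5: every assignment gives 1 — tautology.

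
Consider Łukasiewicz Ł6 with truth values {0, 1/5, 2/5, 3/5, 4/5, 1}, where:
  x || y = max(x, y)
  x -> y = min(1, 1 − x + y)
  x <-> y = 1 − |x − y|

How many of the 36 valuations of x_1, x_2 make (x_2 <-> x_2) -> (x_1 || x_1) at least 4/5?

value 1: 6 assignments (counts)
value 4/5: 6 assignments (counts)
value 3/5: 6 assignments
value 2/5: 6 assignments
value 1/5: 6 assignments
value 0: 6 assignments
So 12 of the 36 assignments meet the threshold.

12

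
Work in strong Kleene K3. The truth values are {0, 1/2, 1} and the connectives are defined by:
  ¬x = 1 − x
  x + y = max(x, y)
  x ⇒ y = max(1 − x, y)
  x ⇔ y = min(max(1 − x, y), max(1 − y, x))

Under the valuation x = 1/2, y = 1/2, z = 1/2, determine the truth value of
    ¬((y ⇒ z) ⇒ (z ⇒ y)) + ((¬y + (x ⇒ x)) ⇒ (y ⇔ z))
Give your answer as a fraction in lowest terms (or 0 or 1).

1/2

y ⇒ z = 1/2 ⇒ 1/2 = 1/2
z ⇒ y = 1/2 ⇒ 1/2 = 1/2
(y ⇒ z) ⇒ (z ⇒ y) = 1/2 ⇒ 1/2 = 1/2
¬((y ⇒ z) ⇒ (z ⇒ y)) = ¬1/2 = 1/2
¬y = ¬1/2 = 1/2
x ⇒ x = 1/2 ⇒ 1/2 = 1/2
¬y + (x ⇒ x) = 1/2 + 1/2 = 1/2
y ⇔ z = 1/2 ⇔ 1/2 = 1/2
(¬y + (x ⇒ x)) ⇒ (y ⇔ z) = 1/2 ⇒ 1/2 = 1/2
¬((y ⇒ z) ⇒ (z ⇒ y)) + ((¬y + (x ⇒ x)) ⇒ (y ⇔ z)) = 1/2 + 1/2 = 1/2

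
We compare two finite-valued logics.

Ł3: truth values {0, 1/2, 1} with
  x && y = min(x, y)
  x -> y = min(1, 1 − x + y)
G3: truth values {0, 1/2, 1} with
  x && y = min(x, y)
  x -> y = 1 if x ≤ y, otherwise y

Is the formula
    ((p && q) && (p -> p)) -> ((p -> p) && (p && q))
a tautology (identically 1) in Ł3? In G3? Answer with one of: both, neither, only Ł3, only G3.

both

In Ł3: every assignment gives 1 — tautology.
In G3: every assignment gives 1 — tautology.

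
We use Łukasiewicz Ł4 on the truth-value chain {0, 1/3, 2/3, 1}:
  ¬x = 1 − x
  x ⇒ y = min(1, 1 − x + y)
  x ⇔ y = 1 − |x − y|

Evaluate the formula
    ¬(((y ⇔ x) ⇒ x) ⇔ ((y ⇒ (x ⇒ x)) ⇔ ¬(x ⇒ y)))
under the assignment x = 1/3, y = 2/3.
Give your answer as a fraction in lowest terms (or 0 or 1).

2/3

y ⇔ x = 2/3 ⇔ 1/3 = 2/3
(y ⇔ x) ⇒ x = 2/3 ⇒ 1/3 = 2/3
x ⇒ x = 1/3 ⇒ 1/3 = 1
y ⇒ (x ⇒ x) = 2/3 ⇒ 1 = 1
x ⇒ y = 1/3 ⇒ 2/3 = 1
¬(x ⇒ y) = ¬1 = 0
(y ⇒ (x ⇒ x)) ⇔ ¬(x ⇒ y) = 1 ⇔ 0 = 0
((y ⇔ x) ⇒ x) ⇔ ((y ⇒ (x ⇒ x)) ⇔ ¬(x ⇒ y)) = 2/3 ⇔ 0 = 1/3
¬(((y ⇔ x) ⇒ x) ⇔ ((y ⇒ (x ⇒ x)) ⇔ ¬(x ⇒ y))) = ¬1/3 = 2/3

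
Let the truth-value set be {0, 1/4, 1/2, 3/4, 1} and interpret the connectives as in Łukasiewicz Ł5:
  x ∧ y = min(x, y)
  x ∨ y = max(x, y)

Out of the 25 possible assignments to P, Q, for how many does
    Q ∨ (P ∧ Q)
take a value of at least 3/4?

value 1: 5 assignments (counts)
value 3/4: 5 assignments (counts)
value 1/2: 5 assignments
value 1/4: 5 assignments
value 0: 5 assignments
So 10 of the 25 assignments meet the threshold.

10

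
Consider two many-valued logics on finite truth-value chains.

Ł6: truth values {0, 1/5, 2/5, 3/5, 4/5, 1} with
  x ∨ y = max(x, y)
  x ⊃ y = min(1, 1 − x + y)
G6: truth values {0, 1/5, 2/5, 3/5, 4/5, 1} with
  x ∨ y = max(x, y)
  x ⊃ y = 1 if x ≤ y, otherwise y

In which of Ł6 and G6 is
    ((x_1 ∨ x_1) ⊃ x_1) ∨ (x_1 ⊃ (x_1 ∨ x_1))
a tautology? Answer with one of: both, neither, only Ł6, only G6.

In Ł6: every assignment gives 1 — tautology.
In G6: every assignment gives 1 — tautology.

both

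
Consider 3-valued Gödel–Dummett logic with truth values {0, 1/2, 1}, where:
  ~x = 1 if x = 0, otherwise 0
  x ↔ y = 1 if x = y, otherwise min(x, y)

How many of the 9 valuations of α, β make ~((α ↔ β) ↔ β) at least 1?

3

α = 0, β = 0 ↦ 1  ≥
α = 0, β = 1/2 ↦ 1  ≥
α = 0, β = 1 ↦ 1  ≥
α = 1/2, β = 0 ↦ 0  <
α = 1/2, β = 1/2 ↦ 0  <
α = 1/2, β = 1 ↦ 0  <
α = 1, β = 0 ↦ 0  <
α = 1, β = 1/2 ↦ 0  <
α = 1, β = 1 ↦ 0  <
So 3 of the 9 assignments meet the threshold.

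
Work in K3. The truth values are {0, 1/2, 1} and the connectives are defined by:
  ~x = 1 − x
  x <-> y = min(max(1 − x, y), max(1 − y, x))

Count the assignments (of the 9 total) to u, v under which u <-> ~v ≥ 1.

2

u = 0, v = 0 ↦ 0  <
u = 0, v = 1/2 ↦ 1/2  <
u = 0, v = 1 ↦ 1  ≥
u = 1/2, v = 0 ↦ 1/2  <
u = 1/2, v = 1/2 ↦ 1/2  <
u = 1/2, v = 1 ↦ 1/2  <
u = 1, v = 0 ↦ 1  ≥
u = 1, v = 1/2 ↦ 1/2  <
u = 1, v = 1 ↦ 0  <
So 2 of the 9 assignments meet the threshold.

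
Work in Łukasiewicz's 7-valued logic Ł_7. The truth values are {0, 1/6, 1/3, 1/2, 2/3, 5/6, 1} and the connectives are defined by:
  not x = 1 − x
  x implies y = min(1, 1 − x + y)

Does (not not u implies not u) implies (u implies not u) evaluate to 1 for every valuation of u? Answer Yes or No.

u = 0 ↦ 1
u = 1/6 ↦ 1
u = 1/3 ↦ 1
u = 1/2 ↦ 1
u = 2/3 ↦ 1
u = 5/6 ↦ 1
u = 1 ↦ 1
Every assignment gives a value ≥ 1.

Yes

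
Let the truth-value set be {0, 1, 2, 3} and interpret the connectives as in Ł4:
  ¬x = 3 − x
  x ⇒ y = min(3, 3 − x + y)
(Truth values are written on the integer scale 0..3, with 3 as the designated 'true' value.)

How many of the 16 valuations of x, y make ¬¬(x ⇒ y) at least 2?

13

x = 0, y = 0 ↦ 3  ≥
x = 0, y = 1 ↦ 3  ≥
x = 0, y = 2 ↦ 3  ≥
x = 0, y = 3 ↦ 3  ≥
x = 1, y = 0 ↦ 2  ≥
x = 1, y = 1 ↦ 3  ≥
x = 1, y = 2 ↦ 3  ≥
x = 1, y = 3 ↦ 3  ≥
x = 2, y = 0 ↦ 1  <
x = 2, y = 1 ↦ 2  ≥
x = 2, y = 2 ↦ 3  ≥
x = 2, y = 3 ↦ 3  ≥
x = 3, y = 0 ↦ 0  <
x = 3, y = 1 ↦ 1  <
x = 3, y = 2 ↦ 2  ≥
x = 3, y = 3 ↦ 3  ≥
So 13 of the 16 assignments meet the threshold.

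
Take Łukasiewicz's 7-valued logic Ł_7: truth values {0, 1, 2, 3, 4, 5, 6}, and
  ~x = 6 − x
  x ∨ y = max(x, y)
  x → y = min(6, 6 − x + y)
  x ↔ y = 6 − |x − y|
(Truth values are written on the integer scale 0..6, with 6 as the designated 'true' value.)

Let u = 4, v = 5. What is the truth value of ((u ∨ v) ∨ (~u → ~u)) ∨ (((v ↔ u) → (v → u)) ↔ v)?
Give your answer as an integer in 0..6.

6

u ∨ v = 4 ∨ 5 = 5
~u = ~4 = 2
~u = ~4 = 2
~u → ~u = 2 → 2 = 6
(u ∨ v) ∨ (~u → ~u) = 5 ∨ 6 = 6
v ↔ u = 5 ↔ 4 = 5
v → u = 5 → 4 = 5
(v ↔ u) → (v → u) = 5 → 5 = 6
((v ↔ u) → (v → u)) ↔ v = 6 ↔ 5 = 5
((u ∨ v) ∨ (~u → ~u)) ∨ (((v ↔ u) → (v → u)) ↔ v) = 6 ∨ 5 = 6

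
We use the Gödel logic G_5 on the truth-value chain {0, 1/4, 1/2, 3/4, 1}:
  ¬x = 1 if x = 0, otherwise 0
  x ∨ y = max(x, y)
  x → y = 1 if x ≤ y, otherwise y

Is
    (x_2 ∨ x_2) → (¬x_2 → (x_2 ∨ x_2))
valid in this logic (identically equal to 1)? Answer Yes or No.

Yes

x_2 = 0 ↦ 1
x_2 = 1/4 ↦ 1
x_2 = 1/2 ↦ 1
x_2 = 3/4 ↦ 1
x_2 = 1 ↦ 1
Every assignment gives a value ≥ 1.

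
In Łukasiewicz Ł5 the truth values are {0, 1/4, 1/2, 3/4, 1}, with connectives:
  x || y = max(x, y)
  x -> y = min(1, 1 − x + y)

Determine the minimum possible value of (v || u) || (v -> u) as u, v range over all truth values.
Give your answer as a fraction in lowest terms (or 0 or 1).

Take u = 0, v = 1/2:
v || u = 1/2 || 0 = 1/2
v -> u = 1/2 -> 0 = 1/2
(v || u) || (v -> u) = 1/2 || 1/2 = 1/2
No assignment yields a value below 1/2, so this is the minimum.

1/2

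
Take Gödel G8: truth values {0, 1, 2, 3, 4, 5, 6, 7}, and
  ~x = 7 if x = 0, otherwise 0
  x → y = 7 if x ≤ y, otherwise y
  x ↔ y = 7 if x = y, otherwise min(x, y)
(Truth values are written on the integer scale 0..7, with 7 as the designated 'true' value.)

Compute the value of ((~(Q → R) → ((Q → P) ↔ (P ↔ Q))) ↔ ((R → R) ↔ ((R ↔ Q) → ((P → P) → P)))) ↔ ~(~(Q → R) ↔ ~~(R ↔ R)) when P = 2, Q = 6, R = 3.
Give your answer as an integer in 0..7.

Q → R = 6 → 3 = 3
~(Q → R) = ~3 = 0
Q → P = 6 → 2 = 2
P ↔ Q = 2 ↔ 6 = 2
(Q → P) ↔ (P ↔ Q) = 2 ↔ 2 = 7
~(Q → R) → ((Q → P) ↔ (P ↔ Q)) = 0 → 7 = 7
R → R = 3 → 3 = 7
R ↔ Q = 3 ↔ 6 = 3
P → P = 2 → 2 = 7
(P → P) → P = 7 → 2 = 2
(R ↔ Q) → ((P → P) → P) = 3 → 2 = 2
(R → R) ↔ ((R ↔ Q) → ((P → P) → P)) = 7 ↔ 2 = 2
(~(Q → R) → ((Q → P) ↔ (P ↔ Q))) ↔ ((R → R) ↔ ((R ↔ Q) → ((P → P) → P))) = 7 ↔ 2 = 2
Q → R = 6 → 3 = 3
~(Q → R) = ~3 = 0
R ↔ R = 3 ↔ 3 = 7
~(R ↔ R) = ~7 = 0
~~(R ↔ R) = ~0 = 7
~(Q → R) ↔ ~~(R ↔ R) = 0 ↔ 7 = 0
~(~(Q → R) ↔ ~~(R ↔ R)) = ~0 = 7
((~(Q → R) → ((Q → P) ↔ (P ↔ Q))) ↔ ((R → R) ↔ ((R ↔ Q) → ((P → P) → P)))) ↔ ~(~(Q → R) ↔ ~~(R ↔ R)) = 2 ↔ 7 = 2

2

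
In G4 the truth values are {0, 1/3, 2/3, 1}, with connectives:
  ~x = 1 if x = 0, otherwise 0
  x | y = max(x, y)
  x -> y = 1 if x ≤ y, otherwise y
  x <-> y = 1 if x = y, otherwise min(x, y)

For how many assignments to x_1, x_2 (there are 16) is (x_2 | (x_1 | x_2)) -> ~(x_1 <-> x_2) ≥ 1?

7

x_1 = 0, x_2 = 0 ↦ 1  ≥
x_1 = 0, x_2 = 1/3 ↦ 1  ≥
x_1 = 0, x_2 = 2/3 ↦ 1  ≥
x_1 = 0, x_2 = 1 ↦ 1  ≥
x_1 = 1/3, x_2 = 0 ↦ 1  ≥
x_1 = 1/3, x_2 = 1/3 ↦ 0  <
x_1 = 1/3, x_2 = 2/3 ↦ 0  <
x_1 = 1/3, x_2 = 1 ↦ 0  <
x_1 = 2/3, x_2 = 0 ↦ 1  ≥
x_1 = 2/3, x_2 = 1/3 ↦ 0  <
x_1 = 2/3, x_2 = 2/3 ↦ 0  <
x_1 = 2/3, x_2 = 1 ↦ 0  <
x_1 = 1, x_2 = 0 ↦ 1  ≥
x_1 = 1, x_2 = 1/3 ↦ 0  <
x_1 = 1, x_2 = 2/3 ↦ 0  <
x_1 = 1, x_2 = 1 ↦ 0  <
So 7 of the 16 assignments meet the threshold.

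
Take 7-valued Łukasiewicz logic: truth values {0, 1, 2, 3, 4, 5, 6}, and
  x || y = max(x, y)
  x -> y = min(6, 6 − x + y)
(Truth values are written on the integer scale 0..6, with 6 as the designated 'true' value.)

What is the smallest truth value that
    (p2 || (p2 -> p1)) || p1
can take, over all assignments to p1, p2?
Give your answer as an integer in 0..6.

Take p1 = 0, p2 = 3:
p2 -> p1 = 3 -> 0 = 3
p2 || (p2 -> p1) = 3 || 3 = 3
(p2 || (p2 -> p1)) || p1 = 3 || 0 = 3
No assignment yields a value below 3, so this is the minimum.

3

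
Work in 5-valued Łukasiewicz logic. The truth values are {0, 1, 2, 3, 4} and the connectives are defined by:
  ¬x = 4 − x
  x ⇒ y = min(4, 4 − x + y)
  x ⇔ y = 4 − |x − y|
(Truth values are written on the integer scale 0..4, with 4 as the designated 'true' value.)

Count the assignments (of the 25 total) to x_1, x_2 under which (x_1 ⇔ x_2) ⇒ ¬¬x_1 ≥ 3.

18

value 4: 13 assignments (counts)
value 3: 5 assignments (counts)
value 2: 4 assignments
value 1: 2 assignments
value 0: 1 assignment
So 18 of the 25 assignments meet the threshold.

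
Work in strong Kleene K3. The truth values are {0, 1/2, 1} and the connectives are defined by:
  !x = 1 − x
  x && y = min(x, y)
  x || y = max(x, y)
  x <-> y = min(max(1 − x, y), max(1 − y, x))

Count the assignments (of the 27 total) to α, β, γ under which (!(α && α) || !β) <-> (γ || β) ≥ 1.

value 1: 7 assignments (counts)
value 1/2: 14 assignments
value 0: 6 assignments
So 7 of the 27 assignments meet the threshold.

7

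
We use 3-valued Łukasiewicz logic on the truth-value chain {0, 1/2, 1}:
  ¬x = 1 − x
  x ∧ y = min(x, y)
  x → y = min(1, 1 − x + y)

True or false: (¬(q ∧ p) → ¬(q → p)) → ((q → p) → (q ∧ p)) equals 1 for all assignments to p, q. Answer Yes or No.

p = 0, q = 0 ↦ 1
p = 0, q = 1/2 ↦ 1
p = 0, q = 1 ↦ 1
p = 1/2, q = 0 ↦ 1
p = 1/2, q = 1/2 ↦ 1
p = 1/2, q = 1 ↦ 1
p = 1, q = 0 ↦ 1
p = 1, q = 1/2 ↦ 1
p = 1, q = 1 ↦ 1
Every assignment gives a value ≥ 1.

Yes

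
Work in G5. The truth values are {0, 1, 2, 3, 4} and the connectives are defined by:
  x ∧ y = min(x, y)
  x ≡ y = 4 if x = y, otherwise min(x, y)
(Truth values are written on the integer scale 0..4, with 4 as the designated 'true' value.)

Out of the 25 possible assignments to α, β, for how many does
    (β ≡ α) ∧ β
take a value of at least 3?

4

value 4: 1 assignment (counts)
value 3: 3 assignments (counts)
value 2: 5 assignments
value 1: 7 assignments
value 0: 9 assignments
So 4 of the 25 assignments meet the threshold.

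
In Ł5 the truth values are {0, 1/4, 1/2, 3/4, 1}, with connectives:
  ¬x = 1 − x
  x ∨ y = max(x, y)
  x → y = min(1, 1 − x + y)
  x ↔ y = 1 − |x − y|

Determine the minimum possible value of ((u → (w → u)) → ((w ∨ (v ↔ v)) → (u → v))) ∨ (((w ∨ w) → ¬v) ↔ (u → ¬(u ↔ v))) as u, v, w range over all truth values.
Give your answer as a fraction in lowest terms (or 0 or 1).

1/2

Take u = 1, v = 1/2, w = 0:
w → u = 0 → 1 = 1
u → (w → u) = 1 → 1 = 1
v ↔ v = 1/2 ↔ 1/2 = 1
w ∨ (v ↔ v) = 0 ∨ 1 = 1
u → v = 1 → 1/2 = 1/2
(w ∨ (v ↔ v)) → (u → v) = 1 → 1/2 = 1/2
(u → (w → u)) → ((w ∨ (v ↔ v)) → (u → v)) = 1 → 1/2 = 1/2
w ∨ w = 0 ∨ 0 = 0
¬v = ¬1/2 = 1/2
(w ∨ w) → ¬v = 0 → 1/2 = 1
u ↔ v = 1 ↔ 1/2 = 1/2
¬(u ↔ v) = ¬1/2 = 1/2
u → ¬(u ↔ v) = 1 → 1/2 = 1/2
((w ∨ w) → ¬v) ↔ (u → ¬(u ↔ v)) = 1 ↔ 1/2 = 1/2
((u → (w → u)) → ((w ∨ (v ↔ v)) → (u → v))) ∨ (((w ∨ w) → ¬v) ↔ (u → ¬(u ↔ v))) = 1/2 ∨ 1/2 = 1/2
No assignment yields a value below 1/2, so this is the minimum.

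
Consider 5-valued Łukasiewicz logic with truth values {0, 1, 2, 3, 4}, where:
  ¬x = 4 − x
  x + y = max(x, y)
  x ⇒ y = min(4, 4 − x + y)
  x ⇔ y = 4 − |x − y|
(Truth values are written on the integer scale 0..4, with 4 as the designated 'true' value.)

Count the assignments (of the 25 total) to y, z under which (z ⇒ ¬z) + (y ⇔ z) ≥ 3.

value 4: 17 assignments (counts)
value 3: 3 assignments (counts)
value 2: 3 assignments
value 1: 1 assignment
value 0: 1 assignment
So 20 of the 25 assignments meet the threshold.

20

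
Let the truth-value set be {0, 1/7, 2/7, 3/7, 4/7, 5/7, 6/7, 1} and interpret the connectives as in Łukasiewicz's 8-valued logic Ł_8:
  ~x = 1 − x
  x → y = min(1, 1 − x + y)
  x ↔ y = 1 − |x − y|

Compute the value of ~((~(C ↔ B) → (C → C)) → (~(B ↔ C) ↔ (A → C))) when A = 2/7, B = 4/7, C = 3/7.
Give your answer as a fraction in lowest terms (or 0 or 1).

6/7

C ↔ B = 3/7 ↔ 4/7 = 6/7
~(C ↔ B) = ~6/7 = 1/7
C → C = 3/7 → 3/7 = 1
~(C ↔ B) → (C → C) = 1/7 → 1 = 1
B ↔ C = 4/7 ↔ 3/7 = 6/7
~(B ↔ C) = ~6/7 = 1/7
A → C = 2/7 → 3/7 = 1
~(B ↔ C) ↔ (A → C) = 1/7 ↔ 1 = 1/7
(~(C ↔ B) → (C → C)) → (~(B ↔ C) ↔ (A → C)) = 1 → 1/7 = 1/7
~((~(C ↔ B) → (C → C)) → (~(B ↔ C) ↔ (A → C))) = ~1/7 = 6/7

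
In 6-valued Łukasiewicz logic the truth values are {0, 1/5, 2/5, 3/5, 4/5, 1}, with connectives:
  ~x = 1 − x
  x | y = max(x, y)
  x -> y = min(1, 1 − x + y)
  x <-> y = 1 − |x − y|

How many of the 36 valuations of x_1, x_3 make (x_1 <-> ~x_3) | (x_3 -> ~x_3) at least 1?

21

value 1: 21 assignments (counts)
value 4/5: 8 assignments
value 3/5: 2 assignments
value 2/5: 3 assignments
value 1/5: 1 assignment
value 0: 1 assignment
So 21 of the 36 assignments meet the threshold.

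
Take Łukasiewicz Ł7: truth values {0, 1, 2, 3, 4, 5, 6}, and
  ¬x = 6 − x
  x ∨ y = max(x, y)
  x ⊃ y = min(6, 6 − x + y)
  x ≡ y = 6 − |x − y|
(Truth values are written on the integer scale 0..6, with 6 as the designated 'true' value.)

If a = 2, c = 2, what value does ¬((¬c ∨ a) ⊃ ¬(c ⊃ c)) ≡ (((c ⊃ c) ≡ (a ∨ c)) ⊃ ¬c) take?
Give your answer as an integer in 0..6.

4

¬c = ¬2 = 4
¬c ∨ a = 4 ∨ 2 = 4
c ⊃ c = 2 ⊃ 2 = 6
¬(c ⊃ c) = ¬6 = 0
(¬c ∨ a) ⊃ ¬(c ⊃ c) = 4 ⊃ 0 = 2
¬((¬c ∨ a) ⊃ ¬(c ⊃ c)) = ¬2 = 4
c ⊃ c = 2 ⊃ 2 = 6
a ∨ c = 2 ∨ 2 = 2
(c ⊃ c) ≡ (a ∨ c) = 6 ≡ 2 = 2
¬c = ¬2 = 4
((c ⊃ c) ≡ (a ∨ c)) ⊃ ¬c = 2 ⊃ 4 = 6
¬((¬c ∨ a) ⊃ ¬(c ⊃ c)) ≡ (((c ⊃ c) ≡ (a ∨ c)) ⊃ ¬c) = 4 ≡ 6 = 4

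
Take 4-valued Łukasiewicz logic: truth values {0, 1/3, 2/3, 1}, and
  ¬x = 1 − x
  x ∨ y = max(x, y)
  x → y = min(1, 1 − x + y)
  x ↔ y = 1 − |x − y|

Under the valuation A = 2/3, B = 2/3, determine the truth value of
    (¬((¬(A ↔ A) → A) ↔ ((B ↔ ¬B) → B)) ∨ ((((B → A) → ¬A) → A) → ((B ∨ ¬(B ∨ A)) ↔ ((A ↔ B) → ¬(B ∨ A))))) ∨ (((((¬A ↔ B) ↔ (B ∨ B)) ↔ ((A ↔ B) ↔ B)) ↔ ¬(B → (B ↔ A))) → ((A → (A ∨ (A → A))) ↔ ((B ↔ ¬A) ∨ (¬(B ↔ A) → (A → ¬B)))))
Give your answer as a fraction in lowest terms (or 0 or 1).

1

A ↔ A = 2/3 ↔ 2/3 = 1
¬(A ↔ A) = ¬1 = 0
¬(A ↔ A) → A = 0 → 2/3 = 1
¬B = ¬2/3 = 1/3
B ↔ ¬B = 2/3 ↔ 1/3 = 2/3
(B ↔ ¬B) → B = 2/3 → 2/3 = 1
(¬(A ↔ A) → A) ↔ ((B ↔ ¬B) → B) = 1 ↔ 1 = 1
¬((¬(A ↔ A) → A) ↔ ((B ↔ ¬B) → B)) = ¬1 = 0
B → A = 2/3 → 2/3 = 1
¬A = ¬2/3 = 1/3
(B → A) → ¬A = 1 → 1/3 = 1/3
((B → A) → ¬A) → A = 1/3 → 2/3 = 1
B ∨ A = 2/3 ∨ 2/3 = 2/3
¬(B ∨ A) = ¬2/3 = 1/3
B ∨ ¬(B ∨ A) = 2/3 ∨ 1/3 = 2/3
A ↔ B = 2/3 ↔ 2/3 = 1
B ∨ A = 2/3 ∨ 2/3 = 2/3
¬(B ∨ A) = ¬2/3 = 1/3
(A ↔ B) → ¬(B ∨ A) = 1 → 1/3 = 1/3
(B ∨ ¬(B ∨ A)) ↔ ((A ↔ B) → ¬(B ∨ A)) = 2/3 ↔ 1/3 = 2/3
(((B → A) → ¬A) → A) → ((B ∨ ¬(B ∨ A)) ↔ ((A ↔ B) → ¬(B ∨ A))) = 1 → 2/3 = 2/3
¬((¬(A ↔ A) → A) ↔ ((B ↔ ¬B) → B)) ∨ ((((B → A) → ¬A) → A) → ((B ∨ ¬(B ∨ A)) ↔ ((A ↔ B) → ¬(B ∨ A)))) = 0 ∨ 2/3 = 2/3
¬A = ¬2/3 = 1/3
¬A ↔ B = 1/3 ↔ 2/3 = 2/3
B ∨ B = 2/3 ∨ 2/3 = 2/3
(¬A ↔ B) ↔ (B ∨ B) = 2/3 ↔ 2/3 = 1
A ↔ B = 2/3 ↔ 2/3 = 1
(A ↔ B) ↔ B = 1 ↔ 2/3 = 2/3
((¬A ↔ B) ↔ (B ∨ B)) ↔ ((A ↔ B) ↔ B) = 1 ↔ 2/3 = 2/3
B ↔ A = 2/3 ↔ 2/3 = 1
B → (B ↔ A) = 2/3 → 1 = 1
¬(B → (B ↔ A)) = ¬1 = 0
(((¬A ↔ B) ↔ (B ∨ B)) ↔ ((A ↔ B) ↔ B)) ↔ ¬(B → (B ↔ A)) = 2/3 ↔ 0 = 1/3
A → A = 2/3 → 2/3 = 1
A ∨ (A → A) = 2/3 ∨ 1 = 1
A → (A ∨ (A → A)) = 2/3 → 1 = 1
¬A = ¬2/3 = 1/3
B ↔ ¬A = 2/3 ↔ 1/3 = 2/3
B ↔ A = 2/3 ↔ 2/3 = 1
¬(B ↔ A) = ¬1 = 0
¬B = ¬2/3 = 1/3
A → ¬B = 2/3 → 1/3 = 2/3
¬(B ↔ A) → (A → ¬B) = 0 → 2/3 = 1
(B ↔ ¬A) ∨ (¬(B ↔ A) → (A → ¬B)) = 2/3 ∨ 1 = 1
(A → (A ∨ (A → A))) ↔ ((B ↔ ¬A) ∨ (¬(B ↔ A) → (A → ¬B))) = 1 ↔ 1 = 1
((((¬A ↔ B) ↔ (B ∨ B)) ↔ ((A ↔ B) ↔ B)) ↔ ¬(B → (B ↔ A))) → ((A → (A ∨ (A → A))) ↔ ((B ↔ ¬A) ∨ (¬(B ↔ A) → (A → ¬B)))) = 1/3 → 1 = 1
(¬((¬(A ↔ A) → A) ↔ ((B ↔ ¬B) → B)) ∨ ((((B → A) → ¬A) → A) → ((B ∨ ¬(B ∨ A)) ↔ ((A ↔ B) → ¬(B ∨ A))))) ∨ (((((¬A ↔ B) ↔ (B ∨ B)) ↔ ((A ↔ B) ↔ B)) ↔ ¬(B → (B ↔ A))) → ((A → (A ∨ (A → A))) ↔ ((B ↔ ¬A) ∨ (¬(B ↔ A) → (A → ¬B))))) = 2/3 ∨ 1 = 1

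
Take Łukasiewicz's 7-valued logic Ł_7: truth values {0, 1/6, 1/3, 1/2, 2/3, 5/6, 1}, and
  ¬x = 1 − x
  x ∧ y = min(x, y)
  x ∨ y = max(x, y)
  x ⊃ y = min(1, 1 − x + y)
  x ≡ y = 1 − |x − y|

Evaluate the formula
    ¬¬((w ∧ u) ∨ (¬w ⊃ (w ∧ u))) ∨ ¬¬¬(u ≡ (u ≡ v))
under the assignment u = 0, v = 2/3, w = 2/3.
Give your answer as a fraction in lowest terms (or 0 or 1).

w ∧ u = 2/3 ∧ 0 = 0
¬w = ¬2/3 = 1/3
w ∧ u = 2/3 ∧ 0 = 0
¬w ⊃ (w ∧ u) = 1/3 ⊃ 0 = 2/3
(w ∧ u) ∨ (¬w ⊃ (w ∧ u)) = 0 ∨ 2/3 = 2/3
¬((w ∧ u) ∨ (¬w ⊃ (w ∧ u))) = ¬2/3 = 1/3
¬¬((w ∧ u) ∨ (¬w ⊃ (w ∧ u))) = ¬1/3 = 2/3
u ≡ v = 0 ≡ 2/3 = 1/3
u ≡ (u ≡ v) = 0 ≡ 1/3 = 2/3
¬(u ≡ (u ≡ v)) = ¬2/3 = 1/3
¬¬(u ≡ (u ≡ v)) = ¬1/3 = 2/3
¬¬¬(u ≡ (u ≡ v)) = ¬2/3 = 1/3
¬¬((w ∧ u) ∨ (¬w ⊃ (w ∧ u))) ∨ ¬¬¬(u ≡ (u ≡ v)) = 2/3 ∨ 1/3 = 2/3

2/3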